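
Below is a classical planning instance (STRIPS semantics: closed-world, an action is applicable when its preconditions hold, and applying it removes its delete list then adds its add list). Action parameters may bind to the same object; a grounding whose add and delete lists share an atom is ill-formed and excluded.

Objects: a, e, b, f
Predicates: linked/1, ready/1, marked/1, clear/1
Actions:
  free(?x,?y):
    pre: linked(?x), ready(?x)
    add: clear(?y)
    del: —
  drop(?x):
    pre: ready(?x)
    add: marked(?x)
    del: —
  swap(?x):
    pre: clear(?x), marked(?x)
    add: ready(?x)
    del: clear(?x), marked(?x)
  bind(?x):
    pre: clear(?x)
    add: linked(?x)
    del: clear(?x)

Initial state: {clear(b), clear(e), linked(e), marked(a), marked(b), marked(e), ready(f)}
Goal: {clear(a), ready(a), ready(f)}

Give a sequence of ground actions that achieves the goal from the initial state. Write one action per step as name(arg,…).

swap(e); free(e,a); swap(a); free(e,a)

1. swap(e)  →  {clear(b), linked(e), marked(a), marked(b), ready(e), ready(f)}
2. free(e,a)  →  {clear(a), clear(b), linked(e), marked(a), marked(b), ready(e), ready(f)}
3. swap(a)  →  {clear(b), linked(e), marked(b), ready(a), ready(e), ready(f)}
4. free(e,a)  →  {clear(a), clear(b), linked(e), marked(b), ready(a), ready(e), ready(f)}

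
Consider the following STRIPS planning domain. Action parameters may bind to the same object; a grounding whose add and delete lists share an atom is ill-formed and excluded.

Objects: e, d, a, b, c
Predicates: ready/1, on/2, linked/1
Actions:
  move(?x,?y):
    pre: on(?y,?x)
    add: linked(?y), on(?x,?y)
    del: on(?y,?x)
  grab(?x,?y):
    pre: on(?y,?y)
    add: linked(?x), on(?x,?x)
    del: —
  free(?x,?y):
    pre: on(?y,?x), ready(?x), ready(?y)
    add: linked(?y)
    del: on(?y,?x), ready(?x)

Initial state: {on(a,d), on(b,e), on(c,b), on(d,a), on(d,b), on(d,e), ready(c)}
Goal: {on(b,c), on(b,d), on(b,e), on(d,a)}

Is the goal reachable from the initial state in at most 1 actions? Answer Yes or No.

1. move(b,d)  →  {linked(d), on(a,d), on(b,d), on(b,e), on(c,b), on(d,a), on(d,e), ready(c)}
2. move(b,c)  →  {linked(c), linked(d), on(a,d), on(b,c), on(b,d), on(b,e), on(d,a), on(d,e), ready(c)}
optimal plan length = 2; 2 > 1

No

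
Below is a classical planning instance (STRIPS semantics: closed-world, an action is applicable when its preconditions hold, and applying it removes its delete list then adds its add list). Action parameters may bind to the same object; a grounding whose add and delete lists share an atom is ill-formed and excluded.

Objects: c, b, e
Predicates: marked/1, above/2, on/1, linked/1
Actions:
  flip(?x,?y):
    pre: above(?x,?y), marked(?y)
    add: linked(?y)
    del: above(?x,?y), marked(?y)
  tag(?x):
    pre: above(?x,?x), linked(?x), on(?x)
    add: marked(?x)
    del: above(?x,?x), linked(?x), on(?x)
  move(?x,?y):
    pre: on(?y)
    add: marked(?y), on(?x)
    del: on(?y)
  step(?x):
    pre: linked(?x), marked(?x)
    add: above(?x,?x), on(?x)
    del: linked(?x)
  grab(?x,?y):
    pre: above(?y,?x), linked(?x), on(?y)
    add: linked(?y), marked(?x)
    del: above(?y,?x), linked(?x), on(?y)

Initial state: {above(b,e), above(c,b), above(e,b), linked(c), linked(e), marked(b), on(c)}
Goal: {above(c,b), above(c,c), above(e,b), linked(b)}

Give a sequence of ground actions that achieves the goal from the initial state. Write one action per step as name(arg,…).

1. move(b,c)  →  {above(b,e), above(c,b), above(e,b), linked(c), linked(e), marked(b), marked(c), on(b)}
2. step(c)  →  {above(b,e), above(c,b), above(c,c), above(e,b), linked(e), marked(b), marked(c), on(b), on(c)}
3. grab(e,b)  →  {above(c,b), above(c,c), above(e,b), linked(b), marked(b), marked(c), marked(e), on(c)}

move(b,c); step(c); grab(e,b)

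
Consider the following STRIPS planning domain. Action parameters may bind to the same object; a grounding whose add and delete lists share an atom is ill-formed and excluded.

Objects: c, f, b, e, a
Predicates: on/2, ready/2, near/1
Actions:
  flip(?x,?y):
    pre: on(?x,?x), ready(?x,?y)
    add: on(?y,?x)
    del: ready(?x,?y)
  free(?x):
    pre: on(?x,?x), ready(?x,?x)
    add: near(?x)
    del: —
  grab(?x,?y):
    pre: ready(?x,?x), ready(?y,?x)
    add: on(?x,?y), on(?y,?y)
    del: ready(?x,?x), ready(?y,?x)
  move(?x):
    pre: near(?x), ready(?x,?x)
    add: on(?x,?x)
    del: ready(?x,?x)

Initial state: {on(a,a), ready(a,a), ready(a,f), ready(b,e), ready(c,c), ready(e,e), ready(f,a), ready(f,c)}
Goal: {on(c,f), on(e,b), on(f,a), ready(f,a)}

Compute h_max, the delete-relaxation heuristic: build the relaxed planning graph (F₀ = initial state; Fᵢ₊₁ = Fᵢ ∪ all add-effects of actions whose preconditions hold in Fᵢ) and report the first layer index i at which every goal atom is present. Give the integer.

1

F0 = init (8 atoms)
F1 = F0 ∪ {near(a), on(a,f), on(b,b), on(c,c), on(c,f), on(e,b), on(e,e), on(f,a), on(f,f)}  (17 atoms)
goal ⊆ F1  ⇒  h_max = 1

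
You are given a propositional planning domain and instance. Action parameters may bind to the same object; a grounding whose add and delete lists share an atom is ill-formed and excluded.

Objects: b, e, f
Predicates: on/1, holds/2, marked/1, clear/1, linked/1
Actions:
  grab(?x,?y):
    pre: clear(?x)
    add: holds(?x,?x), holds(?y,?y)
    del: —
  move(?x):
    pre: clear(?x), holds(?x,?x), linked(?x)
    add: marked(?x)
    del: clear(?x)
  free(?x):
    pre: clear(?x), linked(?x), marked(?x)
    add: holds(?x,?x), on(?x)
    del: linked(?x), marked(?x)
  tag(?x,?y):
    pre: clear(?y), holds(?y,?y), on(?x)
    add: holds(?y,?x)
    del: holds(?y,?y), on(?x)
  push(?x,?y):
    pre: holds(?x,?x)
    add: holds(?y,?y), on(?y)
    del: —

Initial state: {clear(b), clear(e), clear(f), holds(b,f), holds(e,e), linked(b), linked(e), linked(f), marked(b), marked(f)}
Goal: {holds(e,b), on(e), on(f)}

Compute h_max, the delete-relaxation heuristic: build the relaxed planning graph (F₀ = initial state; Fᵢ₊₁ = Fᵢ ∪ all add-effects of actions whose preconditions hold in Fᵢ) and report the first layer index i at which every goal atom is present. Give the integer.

2

F0 = init (10 atoms)
F1 = F0 ∪ {holds(b,b), holds(f,f), marked(e), on(b), on(e), on(f)}  (16 atoms)
F2 = F1 ∪ {holds(b,e), holds(e,b), holds(e,f), holds(f,b), holds(f,e)}  (21 atoms)
goal ⊆ F2  ⇒  h_max = 2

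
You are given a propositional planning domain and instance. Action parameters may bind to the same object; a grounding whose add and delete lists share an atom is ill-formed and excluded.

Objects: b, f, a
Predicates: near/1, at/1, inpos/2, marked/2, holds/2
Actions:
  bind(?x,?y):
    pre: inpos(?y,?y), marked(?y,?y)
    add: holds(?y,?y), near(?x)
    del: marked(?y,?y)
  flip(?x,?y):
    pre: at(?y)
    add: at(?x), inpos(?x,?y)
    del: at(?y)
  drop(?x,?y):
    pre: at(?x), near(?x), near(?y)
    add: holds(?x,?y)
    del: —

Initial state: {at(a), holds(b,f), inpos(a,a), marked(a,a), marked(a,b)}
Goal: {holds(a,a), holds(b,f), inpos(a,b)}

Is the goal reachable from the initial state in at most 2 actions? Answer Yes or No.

1. bind(b,a)  →  {at(a), holds(a,a), holds(b,f), inpos(a,a), marked(a,b), near(b)}
2. flip(b,a)  →  {at(b), holds(a,a), holds(b,f), inpos(a,a), inpos(b,a), marked(a,b), near(b)}
3. flip(a,b)  →  {at(a), holds(a,a), holds(b,f), inpos(a,a), inpos(a,b), inpos(b,a), marked(a,b), near(b)}
optimal plan length = 3; 3 > 2

No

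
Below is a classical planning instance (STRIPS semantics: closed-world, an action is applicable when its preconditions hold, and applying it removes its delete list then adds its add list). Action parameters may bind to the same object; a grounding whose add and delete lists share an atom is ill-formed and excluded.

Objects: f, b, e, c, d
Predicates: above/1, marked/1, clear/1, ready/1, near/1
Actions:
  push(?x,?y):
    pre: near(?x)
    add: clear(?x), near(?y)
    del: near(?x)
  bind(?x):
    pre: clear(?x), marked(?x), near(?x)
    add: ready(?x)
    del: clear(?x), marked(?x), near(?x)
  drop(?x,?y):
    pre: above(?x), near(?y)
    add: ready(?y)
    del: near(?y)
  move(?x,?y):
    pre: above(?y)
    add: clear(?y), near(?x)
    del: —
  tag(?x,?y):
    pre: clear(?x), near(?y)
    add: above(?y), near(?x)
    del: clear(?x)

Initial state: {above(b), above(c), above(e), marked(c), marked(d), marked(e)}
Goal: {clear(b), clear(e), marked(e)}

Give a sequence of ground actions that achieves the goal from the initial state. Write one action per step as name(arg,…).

move(f,b); move(f,e)

1. move(f,b)  →  {above(b), above(c), above(e), clear(b), marked(c), marked(d), marked(e), near(f)}
2. move(f,e)  →  {above(b), above(c), above(e), clear(b), clear(e), marked(c), marked(d), marked(e), near(f)}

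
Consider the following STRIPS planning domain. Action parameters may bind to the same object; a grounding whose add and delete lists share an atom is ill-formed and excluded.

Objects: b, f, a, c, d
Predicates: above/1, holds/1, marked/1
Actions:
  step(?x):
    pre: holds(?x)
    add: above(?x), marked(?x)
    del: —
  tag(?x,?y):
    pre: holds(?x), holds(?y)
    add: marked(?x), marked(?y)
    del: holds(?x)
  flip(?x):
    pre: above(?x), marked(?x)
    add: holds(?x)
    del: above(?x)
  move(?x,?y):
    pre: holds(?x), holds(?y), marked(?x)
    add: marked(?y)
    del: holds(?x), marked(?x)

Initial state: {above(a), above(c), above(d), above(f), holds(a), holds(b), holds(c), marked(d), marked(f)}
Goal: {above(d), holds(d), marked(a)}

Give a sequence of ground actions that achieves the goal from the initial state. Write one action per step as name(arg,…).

1. step(a)  →  {above(a), above(c), above(d), above(f), holds(a), holds(b), holds(c), marked(a), marked(d), marked(f)}
2. flip(d)  →  {above(a), above(c), above(f), holds(a), holds(b), holds(c), holds(d), marked(a), marked(d), marked(f)}
3. step(d)  →  {above(a), above(c), above(d), above(f), holds(a), holds(b), holds(c), holds(d), marked(a), marked(d), marked(f)}

step(a); flip(d); step(d)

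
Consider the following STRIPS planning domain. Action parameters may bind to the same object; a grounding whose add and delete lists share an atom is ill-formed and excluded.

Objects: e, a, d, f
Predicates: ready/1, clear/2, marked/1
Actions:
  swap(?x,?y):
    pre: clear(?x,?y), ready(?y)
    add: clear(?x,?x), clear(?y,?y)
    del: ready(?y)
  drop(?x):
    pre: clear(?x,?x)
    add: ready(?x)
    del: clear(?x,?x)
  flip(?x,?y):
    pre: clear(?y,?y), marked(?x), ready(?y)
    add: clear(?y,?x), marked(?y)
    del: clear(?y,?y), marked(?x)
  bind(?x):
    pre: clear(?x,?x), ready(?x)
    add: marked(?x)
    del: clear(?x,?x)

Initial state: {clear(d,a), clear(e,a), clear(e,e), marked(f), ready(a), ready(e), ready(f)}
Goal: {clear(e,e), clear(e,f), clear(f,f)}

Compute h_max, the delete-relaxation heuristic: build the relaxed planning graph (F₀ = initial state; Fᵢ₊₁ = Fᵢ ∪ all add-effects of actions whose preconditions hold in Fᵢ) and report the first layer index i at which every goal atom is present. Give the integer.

2

F0 = init (7 atoms)
F1 = F0 ∪ {clear(a,a), clear(d,d), clear(e,f), marked(e)}  (11 atoms)
F2 = F1 ∪ {clear(a,e), clear(a,f), clear(f,f), marked(a), ready(d)}  (16 atoms)
goal ⊆ F2  ⇒  h_max = 2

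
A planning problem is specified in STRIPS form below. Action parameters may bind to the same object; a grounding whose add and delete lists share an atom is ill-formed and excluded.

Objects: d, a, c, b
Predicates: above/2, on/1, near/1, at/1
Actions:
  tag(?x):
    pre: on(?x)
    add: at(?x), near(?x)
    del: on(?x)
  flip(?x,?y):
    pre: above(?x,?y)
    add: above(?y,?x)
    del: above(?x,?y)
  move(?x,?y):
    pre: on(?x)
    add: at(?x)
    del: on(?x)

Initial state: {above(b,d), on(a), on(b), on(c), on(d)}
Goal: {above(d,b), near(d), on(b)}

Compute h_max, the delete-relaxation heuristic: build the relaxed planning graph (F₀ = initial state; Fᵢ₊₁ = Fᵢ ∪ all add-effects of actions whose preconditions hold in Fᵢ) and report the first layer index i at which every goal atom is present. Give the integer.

1

F0 = init (5 atoms)
F1 = F0 ∪ {above(d,b), at(a), at(b), at(c), at(d), near(a), near(b), near(c), near(d)}  (14 atoms)
goal ⊆ F1  ⇒  h_max = 1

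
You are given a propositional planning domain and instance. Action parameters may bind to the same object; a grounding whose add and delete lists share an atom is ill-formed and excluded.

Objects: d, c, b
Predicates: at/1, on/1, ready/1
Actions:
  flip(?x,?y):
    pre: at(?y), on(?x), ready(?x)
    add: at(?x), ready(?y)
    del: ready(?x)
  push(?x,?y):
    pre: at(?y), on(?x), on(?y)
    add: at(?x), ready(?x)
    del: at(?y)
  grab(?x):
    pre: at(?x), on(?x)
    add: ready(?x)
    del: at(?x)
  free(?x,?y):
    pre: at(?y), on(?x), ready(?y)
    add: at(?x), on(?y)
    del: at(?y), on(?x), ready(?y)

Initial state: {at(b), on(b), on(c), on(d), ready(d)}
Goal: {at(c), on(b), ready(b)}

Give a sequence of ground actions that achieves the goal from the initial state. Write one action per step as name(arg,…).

1. flip(d,b)  →  {at(b), at(d), on(b), on(c), on(d), ready(b)}
2. push(c,d)  →  {at(b), at(c), on(b), on(c), on(d), ready(b), ready(c)}

flip(d,b); push(c,d)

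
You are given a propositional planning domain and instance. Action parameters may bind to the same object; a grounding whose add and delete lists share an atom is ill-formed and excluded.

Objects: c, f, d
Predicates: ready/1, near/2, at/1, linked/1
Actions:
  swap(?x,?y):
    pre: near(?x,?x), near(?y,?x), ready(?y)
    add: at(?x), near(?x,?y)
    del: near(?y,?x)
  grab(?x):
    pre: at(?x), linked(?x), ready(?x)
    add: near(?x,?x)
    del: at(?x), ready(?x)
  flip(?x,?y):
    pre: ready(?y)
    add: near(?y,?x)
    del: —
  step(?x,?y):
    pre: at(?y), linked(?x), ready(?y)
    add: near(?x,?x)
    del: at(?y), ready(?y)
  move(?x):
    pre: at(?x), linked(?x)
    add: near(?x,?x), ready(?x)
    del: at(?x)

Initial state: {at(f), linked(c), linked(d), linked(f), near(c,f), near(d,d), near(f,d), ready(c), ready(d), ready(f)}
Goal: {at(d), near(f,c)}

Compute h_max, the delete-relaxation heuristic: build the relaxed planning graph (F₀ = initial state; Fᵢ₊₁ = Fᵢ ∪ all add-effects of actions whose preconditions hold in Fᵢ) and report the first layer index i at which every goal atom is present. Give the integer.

1

F0 = init (10 atoms)
F1 = F0 ∪ {at(d), near(c,c), near(c,d), near(d,c), near(d,f), near(f,c), near(f,f)}  (17 atoms)
goal ⊆ F1  ⇒  h_max = 1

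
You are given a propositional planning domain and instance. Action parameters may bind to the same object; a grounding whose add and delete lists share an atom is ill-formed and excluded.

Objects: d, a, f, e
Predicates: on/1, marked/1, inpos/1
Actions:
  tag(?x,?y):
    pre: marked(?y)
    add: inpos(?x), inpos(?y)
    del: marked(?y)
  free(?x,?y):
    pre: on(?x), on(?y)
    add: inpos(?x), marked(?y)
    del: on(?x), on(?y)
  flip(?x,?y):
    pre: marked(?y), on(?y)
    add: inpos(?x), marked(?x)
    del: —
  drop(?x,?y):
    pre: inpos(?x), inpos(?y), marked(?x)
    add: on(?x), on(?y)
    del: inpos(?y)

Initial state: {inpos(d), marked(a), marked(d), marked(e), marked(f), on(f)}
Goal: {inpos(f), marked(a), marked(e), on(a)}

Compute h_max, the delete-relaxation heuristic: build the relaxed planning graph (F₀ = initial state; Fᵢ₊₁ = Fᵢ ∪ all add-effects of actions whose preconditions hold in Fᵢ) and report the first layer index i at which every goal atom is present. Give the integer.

F0 = init (6 atoms)
F1 = F0 ∪ {inpos(a), inpos(e), inpos(f), on(d)}  (10 atoms)
F2 = F1 ∪ {on(a), on(e)}  (12 atoms)
goal ⊆ F2  ⇒  h_max = 2

2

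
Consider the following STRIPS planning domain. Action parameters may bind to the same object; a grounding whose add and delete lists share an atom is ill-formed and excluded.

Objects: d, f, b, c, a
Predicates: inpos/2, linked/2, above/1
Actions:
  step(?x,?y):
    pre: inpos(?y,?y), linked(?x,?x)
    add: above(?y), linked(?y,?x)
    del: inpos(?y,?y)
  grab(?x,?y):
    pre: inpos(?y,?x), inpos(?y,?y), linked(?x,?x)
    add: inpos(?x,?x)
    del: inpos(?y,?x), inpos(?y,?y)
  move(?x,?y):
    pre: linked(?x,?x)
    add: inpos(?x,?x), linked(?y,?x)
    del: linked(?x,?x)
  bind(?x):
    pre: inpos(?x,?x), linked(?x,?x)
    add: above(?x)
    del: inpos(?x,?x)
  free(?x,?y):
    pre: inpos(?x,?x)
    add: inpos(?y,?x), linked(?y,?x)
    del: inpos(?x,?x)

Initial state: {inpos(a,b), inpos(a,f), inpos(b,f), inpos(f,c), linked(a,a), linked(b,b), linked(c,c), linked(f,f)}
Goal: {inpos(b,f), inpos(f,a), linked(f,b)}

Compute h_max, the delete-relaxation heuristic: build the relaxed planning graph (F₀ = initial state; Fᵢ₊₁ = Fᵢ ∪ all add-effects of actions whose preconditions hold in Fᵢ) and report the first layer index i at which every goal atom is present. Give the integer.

F0 = init (8 atoms)
F1 = F0 ∪ {inpos(a,a), inpos(b,b), inpos(c,c), inpos(f,f), linked(a,b), linked(a,c), linked(a,f), linked(b,a), linked(b,c), linked(b,f), linked(c,a), linked(c,b), linked(c,f), linked(d,a), linked(d,b), linked(d,c), linked(d,f), linked(f,a), linked(f,b), linked(f,c)}  (28 atoms)
F2 = F1 ∪ {above(a), above(b), above(c), above(f), inpos(a,c), inpos(b,a), inpos(b,c), inpos(c,a), inpos(c,b), inpos(c,f), inpos(d,a), inpos(d,b), inpos(d,c), inpos(d,f), inpos(f,a), inpos(f,b)}  (44 atoms)
goal ⊆ F2  ⇒  h_max = 2

2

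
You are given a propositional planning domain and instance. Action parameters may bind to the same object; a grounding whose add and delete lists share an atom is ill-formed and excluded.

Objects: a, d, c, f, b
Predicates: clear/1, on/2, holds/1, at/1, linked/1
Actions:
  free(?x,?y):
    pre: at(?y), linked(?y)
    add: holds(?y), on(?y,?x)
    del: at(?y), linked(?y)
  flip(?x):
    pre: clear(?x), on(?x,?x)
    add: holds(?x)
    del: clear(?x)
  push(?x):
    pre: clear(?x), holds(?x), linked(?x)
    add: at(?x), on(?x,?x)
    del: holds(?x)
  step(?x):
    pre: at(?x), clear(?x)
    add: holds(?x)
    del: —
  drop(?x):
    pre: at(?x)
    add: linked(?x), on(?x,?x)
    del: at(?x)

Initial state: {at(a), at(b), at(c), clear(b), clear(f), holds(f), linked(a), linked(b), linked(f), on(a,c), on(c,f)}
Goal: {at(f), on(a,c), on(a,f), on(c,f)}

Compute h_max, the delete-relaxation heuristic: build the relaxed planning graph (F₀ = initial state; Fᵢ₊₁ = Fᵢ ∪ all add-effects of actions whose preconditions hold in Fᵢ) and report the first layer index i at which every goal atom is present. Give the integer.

1

F0 = init (11 atoms)
F1 = F0 ∪ {at(f), holds(a), holds(b), linked(c), on(a,a), on(a,b), on(a,d), on(a,f), on(b,a), on(b,b), on(b,c), on(b,d), on(b,f), on(c,c), on(f,f)}  (26 atoms)
goal ⊆ F1  ⇒  h_max = 1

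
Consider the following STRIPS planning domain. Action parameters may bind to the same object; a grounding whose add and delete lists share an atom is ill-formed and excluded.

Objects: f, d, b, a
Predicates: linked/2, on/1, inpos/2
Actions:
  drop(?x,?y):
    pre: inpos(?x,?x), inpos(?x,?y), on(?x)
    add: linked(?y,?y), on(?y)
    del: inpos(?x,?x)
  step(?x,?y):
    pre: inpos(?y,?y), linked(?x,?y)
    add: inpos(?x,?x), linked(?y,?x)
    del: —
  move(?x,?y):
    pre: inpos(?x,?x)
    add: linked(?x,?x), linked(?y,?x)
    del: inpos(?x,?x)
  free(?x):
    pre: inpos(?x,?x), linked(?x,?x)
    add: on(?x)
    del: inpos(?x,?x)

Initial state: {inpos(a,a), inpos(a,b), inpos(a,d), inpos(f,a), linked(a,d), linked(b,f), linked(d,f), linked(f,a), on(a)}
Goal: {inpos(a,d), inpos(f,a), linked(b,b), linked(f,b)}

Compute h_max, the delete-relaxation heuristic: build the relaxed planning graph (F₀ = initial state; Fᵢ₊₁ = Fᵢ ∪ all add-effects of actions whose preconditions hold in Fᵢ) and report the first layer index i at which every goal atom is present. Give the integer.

2

F0 = init (9 atoms)
F1 = F0 ∪ {inpos(f,f), linked(a,a), linked(a,f), linked(b,a), linked(b,b), linked(d,a), linked(d,d), on(b), on(d)}  (18 atoms)
F2 = F1 ∪ {inpos(b,b), inpos(d,d), linked(a,b), linked(f,b), linked(f,d), linked(f,f)}  (24 atoms)
goal ⊆ F2  ⇒  h_max = 2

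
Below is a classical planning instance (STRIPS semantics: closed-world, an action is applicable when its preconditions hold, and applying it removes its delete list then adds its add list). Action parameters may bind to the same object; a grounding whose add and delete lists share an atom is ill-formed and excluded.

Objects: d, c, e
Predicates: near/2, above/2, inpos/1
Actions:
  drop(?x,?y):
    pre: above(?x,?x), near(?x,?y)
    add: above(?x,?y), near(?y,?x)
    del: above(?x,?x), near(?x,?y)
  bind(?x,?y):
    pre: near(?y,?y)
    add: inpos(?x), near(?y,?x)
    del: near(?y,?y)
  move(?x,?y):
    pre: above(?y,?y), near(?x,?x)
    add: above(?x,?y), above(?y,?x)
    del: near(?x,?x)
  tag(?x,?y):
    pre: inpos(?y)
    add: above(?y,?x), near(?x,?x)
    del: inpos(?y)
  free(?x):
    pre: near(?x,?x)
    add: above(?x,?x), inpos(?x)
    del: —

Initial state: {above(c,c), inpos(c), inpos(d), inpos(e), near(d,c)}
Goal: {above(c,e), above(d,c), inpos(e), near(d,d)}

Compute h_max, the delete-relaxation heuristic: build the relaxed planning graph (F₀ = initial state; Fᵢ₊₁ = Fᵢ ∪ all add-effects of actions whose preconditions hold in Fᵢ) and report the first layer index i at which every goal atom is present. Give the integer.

1

F0 = init (5 atoms)
F1 = F0 ∪ {above(c,d), above(c,e), above(d,c), above(d,d), above(d,e), above(e,c), above(e,d), above(e,e), near(c,c), near(d,d), near(e,e)}  (16 atoms)
goal ⊆ F1  ⇒  h_max = 1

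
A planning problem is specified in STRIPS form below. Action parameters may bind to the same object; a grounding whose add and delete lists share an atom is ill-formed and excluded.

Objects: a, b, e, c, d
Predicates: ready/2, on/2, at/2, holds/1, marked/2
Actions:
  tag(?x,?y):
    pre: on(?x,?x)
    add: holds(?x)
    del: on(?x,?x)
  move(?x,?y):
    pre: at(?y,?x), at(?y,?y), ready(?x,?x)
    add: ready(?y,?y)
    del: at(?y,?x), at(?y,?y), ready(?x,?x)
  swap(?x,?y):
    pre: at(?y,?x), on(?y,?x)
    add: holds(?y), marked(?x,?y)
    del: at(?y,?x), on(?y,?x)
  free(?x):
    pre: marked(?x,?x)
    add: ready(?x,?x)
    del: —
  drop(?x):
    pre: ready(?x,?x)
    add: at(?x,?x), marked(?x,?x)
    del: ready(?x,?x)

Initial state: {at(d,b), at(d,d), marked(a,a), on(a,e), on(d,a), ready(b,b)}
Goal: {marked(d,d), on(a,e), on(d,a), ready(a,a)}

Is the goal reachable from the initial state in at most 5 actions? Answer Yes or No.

Yes

1. move(b,d)  →  {marked(a,a), on(a,e), on(d,a), ready(d,d)}
2. free(a)  →  {marked(a,a), on(a,e), on(d,a), ready(a,a), ready(d,d)}
3. drop(d)  →  {at(d,d), marked(a,a), marked(d,d), on(a,e), on(d,a), ready(a,a)}
optimal plan length = 3; 3 ≤ 5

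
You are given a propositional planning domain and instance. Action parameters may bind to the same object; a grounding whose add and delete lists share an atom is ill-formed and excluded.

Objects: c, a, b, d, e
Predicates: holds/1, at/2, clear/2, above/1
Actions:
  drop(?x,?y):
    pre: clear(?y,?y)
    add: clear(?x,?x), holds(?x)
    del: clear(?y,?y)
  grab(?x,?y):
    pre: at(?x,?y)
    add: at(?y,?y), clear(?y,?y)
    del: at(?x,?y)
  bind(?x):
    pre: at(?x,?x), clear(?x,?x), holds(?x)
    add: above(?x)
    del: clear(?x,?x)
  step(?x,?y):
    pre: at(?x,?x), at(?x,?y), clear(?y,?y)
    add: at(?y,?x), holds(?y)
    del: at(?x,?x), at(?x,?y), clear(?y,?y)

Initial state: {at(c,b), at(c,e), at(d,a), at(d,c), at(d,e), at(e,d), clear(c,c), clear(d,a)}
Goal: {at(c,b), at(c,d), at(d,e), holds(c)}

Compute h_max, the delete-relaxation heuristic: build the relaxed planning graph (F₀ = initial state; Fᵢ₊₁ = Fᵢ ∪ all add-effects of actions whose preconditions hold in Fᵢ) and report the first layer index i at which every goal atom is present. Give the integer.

F0 = init (8 atoms)
F1 = F0 ∪ {at(a,a), at(b,b), at(c,c), at(d,d), at(e,e), clear(a,a), clear(b,b), clear(d,d), clear(e,e), holds(a), holds(b), holds(d), holds(e)}  (21 atoms)
F2 = F1 ∪ {above(a), above(b), above(d), above(e), at(a,d), at(b,c), at(c,d), at(e,c), holds(c)}  (30 atoms)
goal ⊆ F2  ⇒  h_max = 2

2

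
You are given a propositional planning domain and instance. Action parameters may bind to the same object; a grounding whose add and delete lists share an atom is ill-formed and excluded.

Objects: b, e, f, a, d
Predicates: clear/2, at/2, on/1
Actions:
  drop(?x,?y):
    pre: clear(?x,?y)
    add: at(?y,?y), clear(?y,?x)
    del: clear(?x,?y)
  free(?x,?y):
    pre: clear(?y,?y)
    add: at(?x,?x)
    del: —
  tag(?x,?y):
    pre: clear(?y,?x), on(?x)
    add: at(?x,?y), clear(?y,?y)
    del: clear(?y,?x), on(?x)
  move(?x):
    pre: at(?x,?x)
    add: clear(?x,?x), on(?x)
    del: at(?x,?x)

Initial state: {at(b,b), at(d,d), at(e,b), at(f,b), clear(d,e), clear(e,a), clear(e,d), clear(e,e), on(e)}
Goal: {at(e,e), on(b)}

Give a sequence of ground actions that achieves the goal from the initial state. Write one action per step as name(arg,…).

drop(d,e); move(b)

1. drop(d,e)  →  {at(b,b), at(d,d), at(e,b), at(e,e), at(f,b), clear(e,a), clear(e,d), clear(e,e), on(e)}
2. move(b)  →  {at(d,d), at(e,b), at(e,e), at(f,b), clear(b,b), clear(e,a), clear(e,d), clear(e,e), on(b), on(e)}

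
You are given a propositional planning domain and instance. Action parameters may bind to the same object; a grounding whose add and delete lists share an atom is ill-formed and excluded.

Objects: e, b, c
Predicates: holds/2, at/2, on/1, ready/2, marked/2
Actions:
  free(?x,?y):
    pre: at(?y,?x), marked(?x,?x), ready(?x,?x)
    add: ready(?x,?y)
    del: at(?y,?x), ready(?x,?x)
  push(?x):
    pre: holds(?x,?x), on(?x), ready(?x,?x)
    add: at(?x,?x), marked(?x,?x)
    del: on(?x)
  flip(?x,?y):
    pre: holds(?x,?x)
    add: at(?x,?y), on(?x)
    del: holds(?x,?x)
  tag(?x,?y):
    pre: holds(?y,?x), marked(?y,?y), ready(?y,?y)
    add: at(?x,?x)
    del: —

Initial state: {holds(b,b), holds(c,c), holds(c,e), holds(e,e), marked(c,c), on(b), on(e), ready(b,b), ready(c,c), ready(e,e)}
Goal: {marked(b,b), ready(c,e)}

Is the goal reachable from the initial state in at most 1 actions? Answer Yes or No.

No

1. push(b)  →  {at(b,b), holds(b,b), holds(c,c), holds(c,e), holds(e,e), marked(b,b), marked(c,c), on(e), ready(b,b), ready(c,c), ready(e,e)}
2. flip(e,c)  →  {at(b,b), at(e,c), holds(b,b), holds(c,c), holds(c,e), marked(b,b), marked(c,c), on(e), ready(b,b), ready(c,c), ready(e,e)}
3. free(c,e)  →  {at(b,b), holds(b,b), holds(c,c), holds(c,e), marked(b,b), marked(c,c), on(e), ready(b,b), ready(c,e), ready(e,e)}
optimal plan length = 3; 3 > 1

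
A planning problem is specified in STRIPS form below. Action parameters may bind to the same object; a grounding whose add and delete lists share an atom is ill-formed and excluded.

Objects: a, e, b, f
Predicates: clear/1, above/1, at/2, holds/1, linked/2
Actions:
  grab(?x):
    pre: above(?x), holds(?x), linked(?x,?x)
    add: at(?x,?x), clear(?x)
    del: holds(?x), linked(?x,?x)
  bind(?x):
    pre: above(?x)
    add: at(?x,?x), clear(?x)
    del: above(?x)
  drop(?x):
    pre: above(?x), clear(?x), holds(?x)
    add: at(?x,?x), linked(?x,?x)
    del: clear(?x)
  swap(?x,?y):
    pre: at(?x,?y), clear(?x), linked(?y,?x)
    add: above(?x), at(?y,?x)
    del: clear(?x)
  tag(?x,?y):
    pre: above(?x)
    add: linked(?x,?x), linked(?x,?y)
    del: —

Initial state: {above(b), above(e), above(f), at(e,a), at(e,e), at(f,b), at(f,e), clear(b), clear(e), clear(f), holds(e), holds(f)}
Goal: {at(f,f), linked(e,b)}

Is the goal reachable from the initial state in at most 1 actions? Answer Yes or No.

No

1. bind(f)  →  {above(b), above(e), at(e,a), at(e,e), at(f,b), at(f,e), at(f,f), clear(b), clear(e), clear(f), holds(e), holds(f)}
2. tag(e,b)  →  {above(b), above(e), at(e,a), at(e,e), at(f,b), at(f,e), at(f,f), clear(b), clear(e), clear(f), holds(e), holds(f), linked(e,b), linked(e,e)}
optimal plan length = 2; 2 > 1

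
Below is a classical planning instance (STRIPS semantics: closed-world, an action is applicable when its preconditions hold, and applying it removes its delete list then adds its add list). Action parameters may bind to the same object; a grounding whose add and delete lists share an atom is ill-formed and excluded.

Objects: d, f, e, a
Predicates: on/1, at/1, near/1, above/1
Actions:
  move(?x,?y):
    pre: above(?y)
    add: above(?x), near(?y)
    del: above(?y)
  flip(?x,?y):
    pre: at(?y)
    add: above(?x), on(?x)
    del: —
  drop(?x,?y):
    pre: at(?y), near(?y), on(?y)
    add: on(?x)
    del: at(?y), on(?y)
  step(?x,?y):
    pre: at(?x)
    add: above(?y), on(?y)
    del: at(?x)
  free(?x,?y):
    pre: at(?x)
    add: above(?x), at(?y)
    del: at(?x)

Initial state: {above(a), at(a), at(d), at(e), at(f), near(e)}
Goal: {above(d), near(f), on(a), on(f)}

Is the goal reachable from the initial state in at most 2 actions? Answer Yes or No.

1. flip(f,d)  →  {above(a), above(f), at(a), at(d), at(e), at(f), near(e), on(f)}
2. move(d,f)  →  {above(a), above(d), at(a), at(d), at(e), at(f), near(e), near(f), on(f)}
3. flip(a,d)  →  {above(a), above(d), at(a), at(d), at(e), at(f), near(e), near(f), on(a), on(f)}
optimal plan length = 3; 3 > 2

No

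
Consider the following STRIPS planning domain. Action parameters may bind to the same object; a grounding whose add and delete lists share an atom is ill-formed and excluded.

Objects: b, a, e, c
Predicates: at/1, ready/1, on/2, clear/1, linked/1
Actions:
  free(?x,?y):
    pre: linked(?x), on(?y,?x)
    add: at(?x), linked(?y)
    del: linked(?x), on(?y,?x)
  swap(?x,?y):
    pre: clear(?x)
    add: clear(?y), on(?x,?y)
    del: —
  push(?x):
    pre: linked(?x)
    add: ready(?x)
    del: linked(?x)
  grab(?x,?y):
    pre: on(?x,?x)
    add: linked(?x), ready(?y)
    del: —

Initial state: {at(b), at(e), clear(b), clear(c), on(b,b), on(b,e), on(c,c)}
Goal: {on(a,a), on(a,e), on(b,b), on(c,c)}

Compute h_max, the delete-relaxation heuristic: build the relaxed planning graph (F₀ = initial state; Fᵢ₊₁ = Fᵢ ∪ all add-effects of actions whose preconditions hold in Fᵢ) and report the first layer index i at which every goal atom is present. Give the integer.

2

F0 = init (7 atoms)
F1 = F0 ∪ {clear(a), clear(e), linked(b), linked(c), on(b,a), on(b,c), on(c,a), on(c,b), on(c,e), ready(a), ready(b), ready(c), ready(e)}  (20 atoms)
F2 = F1 ∪ {at(c), on(a,a), on(a,b), on(a,c), on(a,e), on(e,a), on(e,b), on(e,c), on(e,e)}  (29 atoms)
goal ⊆ F2  ⇒  h_max = 2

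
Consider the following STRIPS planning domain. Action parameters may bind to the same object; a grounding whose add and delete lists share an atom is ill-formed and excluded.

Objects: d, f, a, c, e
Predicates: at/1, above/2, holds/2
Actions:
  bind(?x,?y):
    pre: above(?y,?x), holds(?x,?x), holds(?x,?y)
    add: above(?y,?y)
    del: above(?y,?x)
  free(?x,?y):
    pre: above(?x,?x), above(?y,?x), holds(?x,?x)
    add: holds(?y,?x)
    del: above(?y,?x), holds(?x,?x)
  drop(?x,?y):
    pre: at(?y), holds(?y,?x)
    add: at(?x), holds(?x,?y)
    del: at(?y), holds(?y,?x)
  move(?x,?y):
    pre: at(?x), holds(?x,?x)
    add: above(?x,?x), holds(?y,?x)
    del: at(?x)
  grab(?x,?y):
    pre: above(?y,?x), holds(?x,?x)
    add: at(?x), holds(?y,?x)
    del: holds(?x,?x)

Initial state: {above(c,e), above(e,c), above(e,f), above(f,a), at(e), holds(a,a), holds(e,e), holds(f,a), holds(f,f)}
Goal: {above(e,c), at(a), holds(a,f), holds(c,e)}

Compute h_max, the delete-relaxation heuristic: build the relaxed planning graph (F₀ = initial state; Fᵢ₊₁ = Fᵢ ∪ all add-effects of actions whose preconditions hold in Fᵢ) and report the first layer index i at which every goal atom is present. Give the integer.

F0 = init (9 atoms)
F1 = F0 ∪ {above(e,e), at(a), at(f), holds(a,e), holds(c,e), holds(d,e), holds(e,f), holds(f,e)}  (17 atoms)
F2 = F1 ∪ {above(a,a), above(f,f), holds(a,f), holds(c,a), holds(c,f), holds(d,a), holds(d,f), holds(e,a)}  (25 atoms)
goal ⊆ F2  ⇒  h_max = 2

2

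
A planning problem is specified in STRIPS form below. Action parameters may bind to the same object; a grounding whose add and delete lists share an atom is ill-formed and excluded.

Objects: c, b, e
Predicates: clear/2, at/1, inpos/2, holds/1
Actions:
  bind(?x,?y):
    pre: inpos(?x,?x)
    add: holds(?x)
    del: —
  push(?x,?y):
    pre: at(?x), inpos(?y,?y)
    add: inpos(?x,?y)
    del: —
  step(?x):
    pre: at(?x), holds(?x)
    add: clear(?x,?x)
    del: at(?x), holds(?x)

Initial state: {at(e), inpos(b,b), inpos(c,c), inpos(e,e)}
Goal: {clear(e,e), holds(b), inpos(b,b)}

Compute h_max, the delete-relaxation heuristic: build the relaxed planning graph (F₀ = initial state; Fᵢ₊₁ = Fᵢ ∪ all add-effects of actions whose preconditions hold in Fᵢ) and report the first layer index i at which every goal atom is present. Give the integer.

F0 = init (4 atoms)
F1 = F0 ∪ {holds(b), holds(c), holds(e), inpos(e,b), inpos(e,c)}  (9 atoms)
F2 = F1 ∪ {clear(e,e)}  (10 atoms)
goal ⊆ F2  ⇒  h_max = 2

2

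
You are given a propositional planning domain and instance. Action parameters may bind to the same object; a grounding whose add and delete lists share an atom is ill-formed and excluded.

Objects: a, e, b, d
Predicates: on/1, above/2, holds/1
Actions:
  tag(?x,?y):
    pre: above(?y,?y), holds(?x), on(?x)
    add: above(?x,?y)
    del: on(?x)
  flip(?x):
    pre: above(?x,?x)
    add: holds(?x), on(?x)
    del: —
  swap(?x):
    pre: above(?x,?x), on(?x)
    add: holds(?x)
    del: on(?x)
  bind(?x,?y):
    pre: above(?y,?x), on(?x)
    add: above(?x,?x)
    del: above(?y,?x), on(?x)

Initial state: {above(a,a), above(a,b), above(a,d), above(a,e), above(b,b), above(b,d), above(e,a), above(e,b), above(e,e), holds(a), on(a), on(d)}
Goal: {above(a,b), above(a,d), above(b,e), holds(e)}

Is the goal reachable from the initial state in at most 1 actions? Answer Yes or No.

1. flip(e)  →  {above(a,a), above(a,b), above(a,d), above(a,e), above(b,b), above(b,d), above(e,a), above(e,b), above(e,e), holds(a), holds(e), on(a), on(d), on(e)}
2. flip(b)  →  {above(a,a), above(a,b), above(a,d), above(a,e), above(b,b), above(b,d), above(e,a), above(e,b), above(e,e), holds(a), holds(b), holds(e), on(a), on(b), on(d), on(e)}
3. tag(b,e)  →  {above(a,a), above(a,b), above(a,d), above(a,e), above(b,b), above(b,d), above(b,e), above(e,a), above(e,b), above(e,e), holds(a), holds(b), holds(e), on(a), on(d), on(e)}
optimal plan length = 3; 3 > 1

No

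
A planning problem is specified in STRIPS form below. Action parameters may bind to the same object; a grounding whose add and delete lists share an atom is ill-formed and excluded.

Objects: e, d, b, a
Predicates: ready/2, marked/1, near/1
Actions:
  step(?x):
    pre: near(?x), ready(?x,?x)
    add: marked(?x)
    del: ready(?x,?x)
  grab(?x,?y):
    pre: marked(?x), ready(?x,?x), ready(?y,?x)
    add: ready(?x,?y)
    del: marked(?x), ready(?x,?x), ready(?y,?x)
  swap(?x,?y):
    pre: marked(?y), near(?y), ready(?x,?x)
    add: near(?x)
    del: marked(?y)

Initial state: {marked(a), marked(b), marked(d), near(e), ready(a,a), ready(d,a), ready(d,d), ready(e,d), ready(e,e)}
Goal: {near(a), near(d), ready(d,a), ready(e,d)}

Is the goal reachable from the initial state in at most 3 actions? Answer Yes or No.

Yes

1. step(e)  →  {marked(a), marked(b), marked(d), marked(e), near(e), ready(a,a), ready(d,a), ready(d,d), ready(e,d)}
2. swap(d,e)  →  {marked(a), marked(b), marked(d), near(d), near(e), ready(a,a), ready(d,a), ready(d,d), ready(e,d)}
3. swap(a,d)  →  {marked(a), marked(b), near(a), near(d), near(e), ready(a,a), ready(d,a), ready(d,d), ready(e,d)}
optimal plan length = 3; 3 ≤ 3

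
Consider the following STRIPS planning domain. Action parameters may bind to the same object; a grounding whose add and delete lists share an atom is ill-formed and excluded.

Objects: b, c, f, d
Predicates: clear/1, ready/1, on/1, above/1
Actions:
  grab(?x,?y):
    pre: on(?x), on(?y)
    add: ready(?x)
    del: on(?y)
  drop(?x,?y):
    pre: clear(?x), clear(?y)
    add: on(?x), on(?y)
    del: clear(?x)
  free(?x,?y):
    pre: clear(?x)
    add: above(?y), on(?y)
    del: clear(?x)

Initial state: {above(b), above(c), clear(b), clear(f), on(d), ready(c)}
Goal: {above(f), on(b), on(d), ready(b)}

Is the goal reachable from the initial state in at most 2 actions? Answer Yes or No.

1. drop(b,b)  →  {above(b), above(c), clear(f), on(b), on(d), ready(c)}
2. free(f,f)  →  {above(b), above(c), above(f), on(b), on(d), on(f), ready(c)}
3. grab(b,f)  →  {above(b), above(c), above(f), on(b), on(d), ready(b), ready(c)}
optimal plan length = 3; 3 > 2

No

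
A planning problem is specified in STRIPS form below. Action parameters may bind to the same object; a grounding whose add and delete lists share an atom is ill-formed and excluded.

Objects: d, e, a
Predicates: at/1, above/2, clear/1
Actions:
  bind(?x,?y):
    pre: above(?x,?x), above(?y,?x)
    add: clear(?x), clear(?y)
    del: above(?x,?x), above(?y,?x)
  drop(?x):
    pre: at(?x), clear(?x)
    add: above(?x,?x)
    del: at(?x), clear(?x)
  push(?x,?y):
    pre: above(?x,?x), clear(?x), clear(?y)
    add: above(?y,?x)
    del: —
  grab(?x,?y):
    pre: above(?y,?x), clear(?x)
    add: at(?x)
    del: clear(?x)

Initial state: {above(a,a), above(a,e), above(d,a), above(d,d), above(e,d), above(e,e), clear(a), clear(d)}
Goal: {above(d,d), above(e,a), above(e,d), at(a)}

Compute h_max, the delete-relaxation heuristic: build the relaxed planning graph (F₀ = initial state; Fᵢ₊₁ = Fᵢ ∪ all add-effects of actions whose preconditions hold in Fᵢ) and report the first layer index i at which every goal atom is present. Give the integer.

F0 = init (8 atoms)
F1 = F0 ∪ {above(a,d), at(a), at(d), clear(e)}  (12 atoms)
F2 = F1 ∪ {above(d,e), above(e,a), at(e)}  (15 atoms)
goal ⊆ F2  ⇒  h_max = 2

2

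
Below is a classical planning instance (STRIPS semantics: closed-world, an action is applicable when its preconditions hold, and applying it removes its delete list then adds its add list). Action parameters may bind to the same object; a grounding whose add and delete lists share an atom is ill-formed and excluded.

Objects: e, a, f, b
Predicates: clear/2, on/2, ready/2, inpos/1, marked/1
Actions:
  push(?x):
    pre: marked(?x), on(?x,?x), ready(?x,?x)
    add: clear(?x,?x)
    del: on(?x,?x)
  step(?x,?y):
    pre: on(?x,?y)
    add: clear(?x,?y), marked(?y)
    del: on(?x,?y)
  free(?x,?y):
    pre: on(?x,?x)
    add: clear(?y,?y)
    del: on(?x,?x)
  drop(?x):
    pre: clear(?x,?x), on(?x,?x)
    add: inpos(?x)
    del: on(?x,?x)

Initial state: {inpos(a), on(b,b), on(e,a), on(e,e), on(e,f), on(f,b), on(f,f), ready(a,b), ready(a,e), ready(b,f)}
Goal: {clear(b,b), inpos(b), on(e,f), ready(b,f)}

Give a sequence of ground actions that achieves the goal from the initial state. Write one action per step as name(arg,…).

free(e,b); drop(b)

1. free(e,b)  →  {clear(b,b), inpos(a), on(b,b), on(e,a), on(e,f), on(f,b), on(f,f), ready(a,b), ready(a,e), ready(b,f)}
2. drop(b)  →  {clear(b,b), inpos(a), inpos(b), on(e,a), on(e,f), on(f,b), on(f,f), ready(a,b), ready(a,e), ready(b,f)}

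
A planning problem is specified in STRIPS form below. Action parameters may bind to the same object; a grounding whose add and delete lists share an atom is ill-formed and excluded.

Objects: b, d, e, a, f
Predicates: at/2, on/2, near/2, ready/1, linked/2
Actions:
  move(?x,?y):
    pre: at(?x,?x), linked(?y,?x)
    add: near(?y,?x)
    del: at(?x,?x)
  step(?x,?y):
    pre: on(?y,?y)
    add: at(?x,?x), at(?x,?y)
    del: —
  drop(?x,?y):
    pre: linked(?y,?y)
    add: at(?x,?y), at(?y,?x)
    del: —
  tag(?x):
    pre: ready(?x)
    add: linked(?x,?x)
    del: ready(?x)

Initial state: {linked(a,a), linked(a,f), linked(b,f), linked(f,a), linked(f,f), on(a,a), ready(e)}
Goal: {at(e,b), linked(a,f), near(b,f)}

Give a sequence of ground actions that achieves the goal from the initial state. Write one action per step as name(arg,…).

1. step(f,a)  →  {at(f,a), at(f,f), linked(a,a), linked(a,f), linked(b,f), linked(f,a), linked(f,f), on(a,a), ready(e)}
2. move(f,b)  →  {at(f,a), linked(a,a), linked(a,f), linked(b,f), linked(f,a), linked(f,f), near(b,f), on(a,a), ready(e)}
3. tag(e)  →  {at(f,a), linked(a,a), linked(a,f), linked(b,f), linked(e,e), linked(f,a), linked(f,f), near(b,f), on(a,a)}
4. drop(b,e)  →  {at(b,e), at(e,b), at(f,a), linked(a,a), linked(a,f), linked(b,f), linked(e,e), linked(f,a), linked(f,f), near(b,f), on(a,a)}

step(f,a); move(f,b); tag(e); drop(b,e)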